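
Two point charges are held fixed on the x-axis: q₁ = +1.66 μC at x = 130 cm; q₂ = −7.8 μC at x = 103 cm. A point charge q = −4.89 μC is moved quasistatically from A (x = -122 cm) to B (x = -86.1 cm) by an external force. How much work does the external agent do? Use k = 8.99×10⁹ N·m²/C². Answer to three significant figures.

For quasistatic motion the external work equals the change in potential energy: W_ext = qΔV = q(V_B − V_A).
At A: distances to the source charges are 2.52 m, 2.25 m; V_A = Σ kqᵢ/rᵢ = -2.52×10⁴ V.
At B: distances to the source charges are 2.16 m, 1.89 m; V_B = Σ kqᵢ/rᵢ = -3.02×10⁴ V.
ΔV = V_B − V_A = -4930 V.
W_ext = qΔV = (-4.89×10⁻⁶ C)(-4930 V) = 0.0241 J.

0.0241 J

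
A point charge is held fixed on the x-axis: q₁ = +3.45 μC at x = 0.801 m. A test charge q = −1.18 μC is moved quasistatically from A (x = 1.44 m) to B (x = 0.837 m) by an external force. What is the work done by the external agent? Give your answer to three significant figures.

-0.959 J

For quasistatic motion the external work equals the change in potential energy: W_ext = qΔV = q(V_B − V_A).
At A: distance to the source charge is 0.639 m; V_A = kq₁/r = 4.85×10⁴ V.
At B: distance to the source charge is 0.0360 m; V_B = kq₁/r = 8.62×10⁵ V.
ΔV = V_B − V_A = 8.13×10⁵ V.
W_ext = qΔV = (-1.18×10⁻⁶ C)(8.13×10⁵ V) = -0.959 J.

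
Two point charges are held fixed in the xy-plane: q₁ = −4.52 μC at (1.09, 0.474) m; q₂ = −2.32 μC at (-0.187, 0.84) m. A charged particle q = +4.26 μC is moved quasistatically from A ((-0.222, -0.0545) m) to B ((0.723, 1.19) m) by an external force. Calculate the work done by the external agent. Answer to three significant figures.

-0.0846 J

For quasistatic motion the external work equals the change in potential energy: W_ext = qΔV = q(V_B − V_A).
At A: distances to the source charges are 1.41 m, 0.895 m; V_A = Σ kqᵢ/rᵢ = -5.20×10⁴ V.
At B: distances to the source charges are 0.805 m, 0.975 m; V_B = Σ kqᵢ/rᵢ = -7.19×10⁴ V.
ΔV = V_B − V_A = -1.99×10⁴ V.
W_ext = qΔV = (4.26×10⁻⁶ C)(-1.99×10⁴ V) = -0.0846 J.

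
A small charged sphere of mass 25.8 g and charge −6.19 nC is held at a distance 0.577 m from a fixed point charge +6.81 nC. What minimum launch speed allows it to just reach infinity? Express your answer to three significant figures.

7.14×10⁻³ m/s

To just escape, total mechanical energy must reach zero at infinity: ½mv²_min + U = 0, so ½mv²_min = −U = |kQq|/r.
|U| = |kQq|/r = (8.99×10⁹ N·m²/C²)(6.81×10⁻⁹)(6.19×10⁻⁹)/(0.577) = 6.57×10⁻⁷ J.
v_min = √(2|U|/m) = √(2·6.57×10⁻⁷/0.0258) = 7.14×10⁻³ m/s.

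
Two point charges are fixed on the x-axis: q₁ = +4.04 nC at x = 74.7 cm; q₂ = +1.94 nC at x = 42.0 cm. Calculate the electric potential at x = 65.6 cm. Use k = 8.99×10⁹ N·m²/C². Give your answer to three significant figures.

The total potential is the scalar sum of each charge's contribution, V = Σ kqᵢ/rᵢ.
Distances from the field point to each charge: r₁ = 0.0910 m, r₂ = 0.236 m.
V = k[(4.04×10⁻⁹)/(0.0910) + (1.94×10⁻⁹)/(0.236)] = 473 V.

473 V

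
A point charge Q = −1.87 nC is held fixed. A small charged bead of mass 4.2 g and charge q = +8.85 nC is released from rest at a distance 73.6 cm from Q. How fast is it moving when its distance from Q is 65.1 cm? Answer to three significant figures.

Only the electrostatic force acts, so mechanical energy is conserved: ½mv² = U₁ − U₂ = kQq(1/r₁ − 1/r₂).
U₁ − U₂ = (8.99×10⁹ N·m²/C²)(-1.87×10⁻⁹ C)(8.85×10⁻⁹ C)(1/0.736 − 1/0.651) = 2.64×10⁻⁸ J.
v = √(2·2.64×10⁻⁸/4.20×10⁻³) = 3.55×10⁻³ m/s.

3.55×10⁻³ m/s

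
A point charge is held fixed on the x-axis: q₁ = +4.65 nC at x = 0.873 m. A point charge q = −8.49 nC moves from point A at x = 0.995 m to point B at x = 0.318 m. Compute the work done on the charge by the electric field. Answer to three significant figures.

The work done by the electric force is W_field = −ΔU = −q(V_B − V_A) = q(V_A − V_B).
At A: distance to the source charge is 0.122 m; V_A = kq₁/r = 343 V.
At B: distance to the source charge is 0.555 m; V_B = kq₁/r = 75.3 V.
ΔV = V_B − V_A = -267 V.
W_field = −qΔV = −(-8.49×10⁻⁹ C)(-267 V) = -2.27×10⁻⁶ J.

-2.27×10⁻⁶ J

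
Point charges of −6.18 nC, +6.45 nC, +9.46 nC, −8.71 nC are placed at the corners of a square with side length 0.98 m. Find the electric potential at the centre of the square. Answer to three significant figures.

Electric potential is a scalar, so the contributions from each charge add algebraically: V = Σ kqᵢ/rᵢ.
The distance from each corner to the centre is a√2/2 = 0.693 m.
V = k[(-6.18×10⁻⁹)/(0.693) + (6.45×10⁻⁹)/(0.693) + (9.46×10⁻⁹)/(0.693) + (-8.71×10⁻⁹)/(0.693)] = 13.2 V.

13.2 V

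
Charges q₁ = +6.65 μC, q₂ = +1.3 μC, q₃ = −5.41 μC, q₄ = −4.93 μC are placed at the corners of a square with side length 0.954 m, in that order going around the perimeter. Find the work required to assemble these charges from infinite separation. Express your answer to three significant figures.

The work to assemble the configuration equals its total potential energy, U = Σ kqᵢqⱼ/rᵢⱼ over all pairs.
The four side pairs have separation 0.954 m and the two diagonal pairs 1.35 m.
Summing all 6 pair terms gives U = -0.325 J.

-0.325 J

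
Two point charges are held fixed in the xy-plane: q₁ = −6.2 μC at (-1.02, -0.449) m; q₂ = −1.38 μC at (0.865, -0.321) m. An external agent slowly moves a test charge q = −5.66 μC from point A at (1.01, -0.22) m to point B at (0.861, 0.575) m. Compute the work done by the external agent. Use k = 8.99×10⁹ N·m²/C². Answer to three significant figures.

For quasistatic motion the external work equals the change in potential energy: W_ext = qΔV = q(V_B − V_A).
At A: distances to the source charges are 2.04 m, 0.177 m; V_A = Σ kqᵢ/rᵢ = -9.75×10⁴ V.
At B: distances to the source charges are 2.14 m, 0.896 m; V_B = Σ kqᵢ/rᵢ = -3.99×10⁴ V.
ΔV = V_B − V_A = 5.76×10⁴ V.
W_ext = qΔV = (-5.66×10⁻⁶ C)(5.76×10⁴ V) = -0.326 J.

-0.326 J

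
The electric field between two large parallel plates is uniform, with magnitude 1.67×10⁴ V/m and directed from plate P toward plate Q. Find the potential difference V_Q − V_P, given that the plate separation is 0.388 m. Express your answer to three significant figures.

In a uniform field, potential decreases in the direction of E: ΔV = −E·d for a displacement d parallel to E.
Going from P to Q is a displacement of 0.388 m along the field, so V_Q − V_P = −Ed = -6480 V.

-6480 V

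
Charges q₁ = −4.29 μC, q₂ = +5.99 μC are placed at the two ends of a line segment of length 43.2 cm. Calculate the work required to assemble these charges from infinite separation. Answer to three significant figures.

The assembly work is the sum of pairwise potential energies, U = Σ_{i<j} kqᵢqⱼ/rᵢⱼ.
The separation is r = 0.432 m.
U = (-0.535) = -0.535 J.

-0.535 J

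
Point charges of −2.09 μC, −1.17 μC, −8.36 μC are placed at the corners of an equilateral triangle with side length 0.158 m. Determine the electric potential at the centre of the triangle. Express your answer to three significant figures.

-1.15×10⁶ V

The total potential is the scalar sum of each charge's contribution, V = Σ kqᵢ/rᵢ.
The distance from each vertex to the centroid is a/√3 = 0.0912 m.
V = k[(-2.09×10⁻⁶)/(0.0912) + (-1.17×10⁻⁶)/(0.0912) + (-8.36×10⁻⁶)/(0.0912)] = -1.15×10⁶ V.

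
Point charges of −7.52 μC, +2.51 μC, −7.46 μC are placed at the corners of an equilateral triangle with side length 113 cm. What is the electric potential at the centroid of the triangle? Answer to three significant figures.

The total potential is the scalar sum of each charge's contribution, V = Σ kqᵢ/rᵢ.
The distance from each vertex to the centroid is a/√3 = 0.652 m.
V = k[(-7.52×10⁻⁶)/(0.652) + (2.51×10⁻⁶)/(0.652) + (-7.46×10⁻⁶)/(0.652)] = -1.72×10⁵ V.

-1.72×10⁵ V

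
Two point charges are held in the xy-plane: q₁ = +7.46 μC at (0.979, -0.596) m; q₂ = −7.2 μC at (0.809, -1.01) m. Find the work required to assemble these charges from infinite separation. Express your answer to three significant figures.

-1.08 J

The assembly work is the sum of pairwise potential energies, U = Σ_{i<j} kqᵢqⱼ/rᵢⱼ.
Pair separations: r₁₂ = 0.448 m.
U = (-1.08) = -1.08 J.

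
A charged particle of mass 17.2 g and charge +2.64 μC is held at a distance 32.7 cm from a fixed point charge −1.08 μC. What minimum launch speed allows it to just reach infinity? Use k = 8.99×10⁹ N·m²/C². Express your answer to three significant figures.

To just escape, total mechanical energy must reach zero at infinity: ½mv²_min + U = 0, so ½mv²_min = −U = |kQq|/r.
|U| = |kQq|/r = (8.99×10⁹ N·m²/C²)(1.08×10⁻⁶)(2.64×10⁻⁶)/(0.327) = 0.0784 J.
v_min = √(2|U|/m) = √(2·0.0784/0.0172) = 3.02 m/s.

3.02 m/s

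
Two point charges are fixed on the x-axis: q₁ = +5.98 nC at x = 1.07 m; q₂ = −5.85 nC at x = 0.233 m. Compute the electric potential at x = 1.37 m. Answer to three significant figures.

The total potential is the scalar sum of each charge's contribution, V = Σ kqᵢ/rᵢ.
Distances from the field point to each charge: r₁ = 0.300 m, r₂ = 1.14 m.
V = k[(5.98×10⁻⁹)/(0.300) + (-5.85×10⁻⁹)/(1.14)] = 133 V.

133 V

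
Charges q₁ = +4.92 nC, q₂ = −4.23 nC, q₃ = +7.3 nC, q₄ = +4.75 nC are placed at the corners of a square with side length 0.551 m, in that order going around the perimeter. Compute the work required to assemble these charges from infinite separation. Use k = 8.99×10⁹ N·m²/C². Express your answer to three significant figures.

The work to assemble the configuration equals its total potential energy, U = Σ kqᵢqⱼ/rᵢⱼ over all pairs.
The four side pairs have separation 0.551 m and the two diagonal pairs 0.779 m.
Summing all 6 pair terms gives U = 2.86×10⁻⁷ J.

2.86×10⁻⁷ J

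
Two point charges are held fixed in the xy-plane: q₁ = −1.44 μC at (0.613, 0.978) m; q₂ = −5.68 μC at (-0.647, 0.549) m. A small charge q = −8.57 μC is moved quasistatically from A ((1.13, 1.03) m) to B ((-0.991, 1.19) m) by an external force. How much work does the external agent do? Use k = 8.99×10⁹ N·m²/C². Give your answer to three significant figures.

0.219 J

For quasistatic motion the external work equals the change in potential energy: W_ext = qΔV = q(V_B − V_A).
At A: distances to the source charges are 0.520 m, 1.84 m; V_A = Σ kqᵢ/rᵢ = -5.27×10⁴ V.
At B: distances to the source charges are 1.62 m, 0.727 m; V_B = Σ kqᵢ/rᵢ = -7.82×10⁴ V.
ΔV = V_B − V_A = -2.55×10⁴ V.
W_ext = qΔV = (-8.57×10⁻⁶ C)(-2.55×10⁴ V) = 0.219 J.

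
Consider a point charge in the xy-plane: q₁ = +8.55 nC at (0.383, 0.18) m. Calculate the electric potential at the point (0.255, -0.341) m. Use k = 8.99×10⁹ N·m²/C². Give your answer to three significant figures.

143 V

Electric potential is a scalar, so the contributions from each charge add algebraically: V = Σ kqᵢ/rᵢ.
Distances from the field point to each charge: r₁ = 0.536 m.
V = k[(8.55×10⁻⁹)/(0.536)] = 143 V.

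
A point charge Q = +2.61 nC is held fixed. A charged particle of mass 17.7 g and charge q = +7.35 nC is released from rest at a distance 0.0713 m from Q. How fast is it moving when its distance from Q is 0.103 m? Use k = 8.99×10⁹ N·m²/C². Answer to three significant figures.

Only the electrostatic force acts, so mechanical energy is conserved: ½mv² = U₁ − U₂ = kQq(1/r₁ − 1/r₂).
U₁ − U₂ = (8.99×10⁹ N·m²/C²)(2.61×10⁻⁹ C)(7.35×10⁻⁹ C)(1/0.0713 − 1/0.103) = 7.44×10⁻⁷ J.
v = √(2·7.44×10⁻⁷/0.0177) = 9.17×10⁻³ m/s.

9.17×10⁻³ m/s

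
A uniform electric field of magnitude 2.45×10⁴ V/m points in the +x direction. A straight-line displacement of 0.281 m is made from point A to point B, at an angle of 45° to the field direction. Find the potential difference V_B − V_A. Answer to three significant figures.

-4870 V

Only the component of displacement along E changes the potential: ΔV = −E·d·cosθ.
ΔV = −(2.45×10⁴ V/m)(0.281 m)cos45° = -4870 V.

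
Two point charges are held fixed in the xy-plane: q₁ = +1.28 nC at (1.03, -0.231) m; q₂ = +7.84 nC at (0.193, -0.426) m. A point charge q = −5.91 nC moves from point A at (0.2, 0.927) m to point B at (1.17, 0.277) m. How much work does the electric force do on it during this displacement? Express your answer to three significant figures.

1.20×10⁻⁷ J

The work done by the electric force is W_field = −ΔU = −q(V_B − V_A) = q(V_A − V_B).
At A: distances to the source charges are 1.42 m, 1.35 m; V_A = Σ kqᵢ/rᵢ = 60.2 V.
At B: distances to the source charges are 0.527 m, 1.20 m; V_B = Σ kqᵢ/rᵢ = 80.4 V.
ΔV = V_B − V_A = 20.2 V.
W_field = −qΔV = −(-5.91×10⁻⁹ C)(20.2 V) = 1.20×10⁻⁷ J.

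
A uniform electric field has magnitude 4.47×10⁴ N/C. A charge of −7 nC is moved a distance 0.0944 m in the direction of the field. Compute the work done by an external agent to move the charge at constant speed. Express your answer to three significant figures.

2.95×10⁻⁵ J

The potential change for a displacement 0.0944 m in the direction of the field is ΔV = −Ed = -4220 V.
W_ext = qΔV = 2.95×10⁻⁵ J.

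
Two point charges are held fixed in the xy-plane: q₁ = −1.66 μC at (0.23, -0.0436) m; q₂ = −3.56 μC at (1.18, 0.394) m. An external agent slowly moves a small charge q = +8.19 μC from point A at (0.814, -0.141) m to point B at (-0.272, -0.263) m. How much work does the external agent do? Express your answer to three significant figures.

For quasistatic motion the external work equals the change in potential energy: W_ext = qΔV = q(V_B − V_A).
At A: distances to the source charges are 0.592 m, 0.648 m; V_A = Σ kqᵢ/rᵢ = -7.46×10⁴ V.
At B: distances to the source charges are 0.548 m, 1.59 m; V_B = Σ kqᵢ/rᵢ = -4.73×10⁴ V.
ΔV = V_B − V_A = 2.73×10⁴ V.
W_ext = qΔV = (8.19×10⁻⁶ C)(2.73×10⁴ V) = 0.223 J.

0.223 J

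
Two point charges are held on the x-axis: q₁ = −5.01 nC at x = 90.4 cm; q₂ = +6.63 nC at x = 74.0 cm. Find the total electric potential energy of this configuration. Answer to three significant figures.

-1.82×10⁻⁶ J

The work to assemble the configuration equals its total potential energy, U = Σ kqᵢqⱼ/rᵢⱼ over all pairs.
Pair separations: r₁₂ = 0.164 m.
U = (-1.82×10⁻⁶) = -1.82×10⁻⁶ J.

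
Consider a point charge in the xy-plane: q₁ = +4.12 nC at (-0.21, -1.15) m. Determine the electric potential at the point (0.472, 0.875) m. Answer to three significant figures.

The total potential is the scalar sum of each charge's contribution, V = Σ kqᵢ/rᵢ.
Distances from the field point to each charge: r₁ = 2.14 m.
V = k[(4.12×10⁻⁹)/(2.14)] = 17.3 V.

17.3 V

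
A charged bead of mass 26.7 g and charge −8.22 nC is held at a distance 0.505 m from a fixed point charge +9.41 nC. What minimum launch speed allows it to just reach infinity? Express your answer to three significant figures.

To just escape, total mechanical energy must reach zero at infinity: ½mv²_min + U = 0, so ½mv²_min = −U = |kQq|/r.
|U| = |kQq|/r = (8.99×10⁹ N·m²/C²)(9.41×10⁻⁹)(8.22×10⁻⁹)/(0.505) = 1.38×10⁻⁶ J.
v_min = √(2|U|/m) = √(2·1.38×10⁻⁶/0.0267) = 0.0102 m/s.

0.0102 m/s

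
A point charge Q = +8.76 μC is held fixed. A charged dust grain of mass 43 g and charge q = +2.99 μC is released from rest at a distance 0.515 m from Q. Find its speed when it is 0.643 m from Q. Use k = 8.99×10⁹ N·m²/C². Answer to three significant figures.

Only the electrostatic force acts, so mechanical energy is conserved: ½mv² = U₁ − U₂ = kQq(1/r₁ − 1/r₂).
U₁ − U₂ = (8.99×10⁹ N·m²/C²)(8.76×10⁻⁶ C)(2.99×10⁻⁶ C)(1/0.515 − 1/0.643) = 0.0910 J.
v = √(2·0.0910/0.0430) = 2.06 m/s.

2.06 m/s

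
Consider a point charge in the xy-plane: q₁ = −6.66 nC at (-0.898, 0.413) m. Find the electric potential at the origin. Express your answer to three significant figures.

Electric potential is a scalar, so the contributions from each charge add algebraically: V = Σ kqᵢ/rᵢ.
Distances from the field point to each charge: r₁ = 0.988 m.
V = k[(-6.66×10⁻⁹)/(0.988)] = -60.6 V.

-60.6 V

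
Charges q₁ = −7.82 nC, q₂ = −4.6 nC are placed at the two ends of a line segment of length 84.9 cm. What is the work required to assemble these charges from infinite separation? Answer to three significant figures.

3.81×10⁻⁷ J

The assembly work is the sum of pairwise potential energies, U = Σ_{i<j} kqᵢqⱼ/rᵢⱼ.
The separation is r = 0.849 m.
U = (3.81×10⁻⁷) = 3.81×10⁻⁷ J.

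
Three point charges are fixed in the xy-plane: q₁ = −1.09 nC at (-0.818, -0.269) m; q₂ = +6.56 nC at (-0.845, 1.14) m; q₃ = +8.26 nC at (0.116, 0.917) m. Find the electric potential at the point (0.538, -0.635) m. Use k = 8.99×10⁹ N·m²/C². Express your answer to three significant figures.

65.4 V

Electric potential is a scalar, so the contributions from each charge add algebraically: V = Σ kqᵢ/rᵢ.
Distances from the field point to each charge: r₁ = 1.40 m, r₂ = 2.25 m, r₃ = 1.61 m.
V = k[(-1.09×10⁻⁹)/(1.40) + (6.56×10⁻⁹)/(2.25) + (8.26×10⁻⁹)/(1.61)] = 65.4 V.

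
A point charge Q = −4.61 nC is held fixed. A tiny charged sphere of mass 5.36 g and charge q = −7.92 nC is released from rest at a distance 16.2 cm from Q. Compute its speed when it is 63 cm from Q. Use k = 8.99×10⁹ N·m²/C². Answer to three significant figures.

Only the electrostatic force acts, so mechanical energy is conserved: ½mv² = U₁ − U₂ = kQq(1/r₁ − 1/r₂).
U₁ − U₂ = (8.99×10⁹ N·m²/C²)(-4.61×10⁻⁹ C)(-7.92×10⁻⁹ C)(1/0.162 − 1/0.630) = 1.51×10⁻⁶ J.
v = √(2·1.51×10⁻⁶/5.36×10⁻³) = 0.0237 m/s.

0.0237 m/s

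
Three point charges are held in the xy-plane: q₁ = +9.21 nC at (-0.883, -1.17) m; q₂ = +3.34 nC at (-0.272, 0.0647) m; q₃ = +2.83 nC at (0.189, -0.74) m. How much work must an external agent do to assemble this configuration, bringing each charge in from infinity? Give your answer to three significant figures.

The work to assemble the configuration equals its total potential energy, U = Σ kqᵢqⱼ/rᵢⱼ over all pairs.
Pair separations: r₁₂ = 1.38 m, r₁₃ = 1.16 m, r₂₃ = 0.927 m.
U = (2.01×10⁻⁷) + (2.03×10⁻⁷) + (9.16×10⁻⁸) = 4.95×10⁻⁷ J.

4.95×10⁻⁷ J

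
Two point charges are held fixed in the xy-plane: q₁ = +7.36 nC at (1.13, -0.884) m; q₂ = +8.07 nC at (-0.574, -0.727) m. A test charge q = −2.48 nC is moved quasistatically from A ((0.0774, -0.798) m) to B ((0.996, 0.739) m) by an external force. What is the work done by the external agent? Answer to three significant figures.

2.45×10⁻⁷ J

For quasistatic motion the external work equals the change in potential energy: W_ext = qΔV = q(V_B − V_A).
At A: distances to the source charges are 1.06 m, 0.655 m; V_A = Σ kqᵢ/rᵢ = 173 V.
At B: distances to the source charges are 1.63 m, 2.15 m; V_B = Σ kqᵢ/rᵢ = 74.4 V.
ΔV = V_B − V_A = -99.0 V.
W_ext = qΔV = (-2.48×10⁻⁹ C)(-99.0 V) = 2.45×10⁻⁷ J.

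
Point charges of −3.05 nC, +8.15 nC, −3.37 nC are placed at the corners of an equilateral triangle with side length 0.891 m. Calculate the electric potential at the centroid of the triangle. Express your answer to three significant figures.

The total potential is the scalar sum of each charge's contribution, V = Σ kqᵢ/rᵢ.
The distance from each vertex to the centroid is a/√3 = 0.514 m.
V = k[(-3.05×10⁻⁹)/(0.514) + (8.15×10⁻⁹)/(0.514) + (-3.37×10⁻⁹)/(0.514)] = 30.2 V.

30.2 V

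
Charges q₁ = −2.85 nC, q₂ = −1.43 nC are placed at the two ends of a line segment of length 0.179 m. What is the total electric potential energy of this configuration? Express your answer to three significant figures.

The work to assemble the configuration equals its total potential energy, U = Σ kqᵢqⱼ/rᵢⱼ over all pairs.
The separation is r = 0.179 m.
U = (2.05×10⁻⁷) = 2.05×10⁻⁷ J.

2.05×10⁻⁷ J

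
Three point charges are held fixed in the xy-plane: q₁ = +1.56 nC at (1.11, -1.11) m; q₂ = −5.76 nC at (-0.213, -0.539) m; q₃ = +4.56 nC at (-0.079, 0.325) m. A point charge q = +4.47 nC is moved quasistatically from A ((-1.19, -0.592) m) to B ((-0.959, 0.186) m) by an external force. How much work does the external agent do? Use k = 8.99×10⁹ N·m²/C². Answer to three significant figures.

9.16×10⁻⁸ J

For quasistatic motion the external work equals the change in potential energy: W_ext = qΔV = q(V_B − V_A).
At A: distances to the source charges are 2.36 m, 0.978 m, 1.44 m; V_A = Σ kqᵢ/rᵢ = -18.5 V.
At B: distances to the source charges are 2.44 m, 1.04 m, 0.891 m; V_B = Σ kqᵢ/rᵢ = 1.98 V.
ΔV = V_B − V_A = 20.5 V.
W_ext = qΔV = (4.47×10⁻⁹ C)(20.5 V) = 9.16×10⁻⁸ J.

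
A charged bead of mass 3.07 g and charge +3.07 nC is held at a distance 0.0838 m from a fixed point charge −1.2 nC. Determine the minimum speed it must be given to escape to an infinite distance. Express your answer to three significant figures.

To just escape, total mechanical energy must reach zero at infinity: ½mv²_min + U = 0, so ½mv²_min = −U = |kQq|/r.
|U| = |kQq|/r = (8.99×10⁹ N·m²/C²)(1.20×10⁻⁹)(3.07×10⁻⁹)/(0.0838) = 3.95×10⁻⁷ J.
v_min = √(2|U|/m) = √(2·3.95×10⁻⁷/3.07×10⁻³) = 0.0160 m/s.

0.0160 m/s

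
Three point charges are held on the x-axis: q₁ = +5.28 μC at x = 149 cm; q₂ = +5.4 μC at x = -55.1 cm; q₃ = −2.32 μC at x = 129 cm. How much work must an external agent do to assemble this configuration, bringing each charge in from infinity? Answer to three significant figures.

The assembly work is the sum of pairwise potential energies, U = Σ_{i<j} kqᵢqⱼ/rᵢⱼ.
Pair separations: r₁₂ = 2.04 m, r₁₃ = 0.200 m, r₂₃ = 1.84 m.
U = (0.126) + (-0.551) + (-0.0612) = -0.486 J.

-0.486 J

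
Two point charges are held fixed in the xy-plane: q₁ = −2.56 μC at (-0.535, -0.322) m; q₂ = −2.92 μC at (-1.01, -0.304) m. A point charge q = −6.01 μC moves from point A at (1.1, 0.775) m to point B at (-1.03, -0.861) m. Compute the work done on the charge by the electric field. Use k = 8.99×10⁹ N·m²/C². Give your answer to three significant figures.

The work done by the electric force is W_field = −ΔU = −q(V_B − V_A) = q(V_A − V_B).
At A: distances to the source charges are 1.97 m, 2.37 m; V_A = Σ kqᵢ/rᵢ = -2.28×10⁴ V.
At B: distances to the source charges are 0.732 m, 0.557 m; V_B = Σ kqᵢ/rᵢ = -7.85×10⁴ V.
ΔV = V_B − V_A = -5.58×10⁴ V.
W_field = −qΔV = −(-6.01×10⁻⁶ C)(-5.58×10⁴ V) = -0.335 J.

-0.335 J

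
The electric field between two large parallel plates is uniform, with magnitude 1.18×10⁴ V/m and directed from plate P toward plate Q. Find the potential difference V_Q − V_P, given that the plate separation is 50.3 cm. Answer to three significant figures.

In a uniform field, potential decreases in the direction of E: ΔV = −E·d for a displacement d parallel to E.
Going from P to Q is a displacement of 50.3 cm along the field, so V_Q − V_P = −Ed = -5940 V.

-5940 V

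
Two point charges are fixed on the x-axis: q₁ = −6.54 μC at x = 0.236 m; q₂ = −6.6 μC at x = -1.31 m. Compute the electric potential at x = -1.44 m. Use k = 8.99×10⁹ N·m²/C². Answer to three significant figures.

Electric potential is a scalar, so the contributions from each charge add algebraically: V = Σ kqᵢ/rᵢ.
Distances from the field point to each charge: r₁ = 1.68 m, r₂ = 0.130 m.
V = k[(-6.54×10⁻⁶)/(1.68) + (-6.60×10⁻⁶)/(0.130)] = -4.91×10⁵ V.

-4.91×10⁵ V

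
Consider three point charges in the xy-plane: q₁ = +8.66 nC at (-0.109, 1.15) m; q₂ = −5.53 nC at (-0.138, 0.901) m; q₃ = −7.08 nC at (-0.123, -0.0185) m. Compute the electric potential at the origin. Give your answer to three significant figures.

-499 V

Electric potential is a scalar, so the contributions from each charge add algebraically: V = Σ kqᵢ/rᵢ.
Distances from the field point to each charge: r₁ = 1.16 m, r₂ = 0.912 m, r₃ = 0.124 m.
V = k[(8.66×10⁻⁹)/(1.16) + (-5.53×10⁻⁹)/(0.912) + (-7.08×10⁻⁹)/(0.124)] = -499 V.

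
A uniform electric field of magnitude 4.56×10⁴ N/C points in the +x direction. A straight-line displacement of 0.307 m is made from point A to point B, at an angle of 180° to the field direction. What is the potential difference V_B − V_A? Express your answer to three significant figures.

1.40×10⁴ V

Only the component of displacement along E changes the potential: ΔV = −E·d·cosθ.
ΔV = −(4.56×10⁴ V/m)(0.307 m)cos180° = 1.40×10⁴ V.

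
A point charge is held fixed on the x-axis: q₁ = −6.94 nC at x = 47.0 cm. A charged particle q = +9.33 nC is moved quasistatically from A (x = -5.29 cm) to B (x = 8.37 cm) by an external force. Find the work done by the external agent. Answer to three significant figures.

For quasistatic motion the external work equals the change in potential energy: W_ext = qΔV = q(V_B − V_A).
At A: distance to the source charge is 0.523 m; V_A = kq₁/r = -119 V.
At B: distance to the source charge is 0.386 m; V_B = kq₁/r = -162 V.
ΔV = V_B − V_A = -42.2 V.
W_ext = qΔV = (9.33×10⁻⁹ C)(-42.2 V) = -3.94×10⁻⁷ J.

-3.94×10⁻⁷ J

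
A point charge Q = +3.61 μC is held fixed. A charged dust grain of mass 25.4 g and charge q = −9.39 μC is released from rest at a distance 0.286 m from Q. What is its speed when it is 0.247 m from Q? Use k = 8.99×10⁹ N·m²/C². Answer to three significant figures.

Only the electrostatic force acts, so mechanical energy is conserved: ½mv² = U₁ − U₂ = kQq(1/r₁ − 1/r₂).
U₁ − U₂ = (8.99×10⁹ N·m²/C²)(3.61×10⁻⁶ C)(-9.39×10⁻⁶ C)(1/0.286 − 1/0.247) = 0.168 J.
v = √(2·0.168/0.0254) = 3.64 m/s.

3.64 m/s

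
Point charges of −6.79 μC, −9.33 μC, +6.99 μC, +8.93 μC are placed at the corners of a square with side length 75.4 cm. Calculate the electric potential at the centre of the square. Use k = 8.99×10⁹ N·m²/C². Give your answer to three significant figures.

-3370 V

Electric potential is a scalar, so the contributions from each charge add algebraically: V = Σ kqᵢ/rᵢ.
The distance from each corner to the centre is a√2/2 = 0.533 m.
V = k[(-6.79×10⁻⁶)/(0.533) + (-9.33×10⁻⁶)/(0.533) + (6.99×10⁻⁶)/(0.533) + (8.93×10⁻⁶)/(0.533)] = -3370 V.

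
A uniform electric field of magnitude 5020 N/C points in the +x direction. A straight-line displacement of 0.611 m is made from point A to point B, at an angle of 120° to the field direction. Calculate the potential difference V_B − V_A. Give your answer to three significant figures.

1530 V

Only the component of displacement along E changes the potential: ΔV = −E·d·cosθ.
ΔV = −(5020 V/m)(0.611 m)cos120° = 1530 V.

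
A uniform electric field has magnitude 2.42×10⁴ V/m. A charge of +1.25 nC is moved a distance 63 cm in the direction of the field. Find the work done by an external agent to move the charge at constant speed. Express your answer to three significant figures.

-1.91×10⁻⁵ J

The potential change for a displacement 63 cm in the direction of the field is ΔV = −Ed = -1.52×10⁴ V.
W_ext = qΔV = -1.91×10⁻⁵ J.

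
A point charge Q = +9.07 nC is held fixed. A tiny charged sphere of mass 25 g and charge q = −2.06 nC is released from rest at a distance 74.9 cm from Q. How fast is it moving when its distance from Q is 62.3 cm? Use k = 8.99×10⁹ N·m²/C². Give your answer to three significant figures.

1.90×10⁻³ m/s

Only the electrostatic force acts, so mechanical energy is conserved: ½mv² = U₁ − U₂ = kQq(1/r₁ − 1/r₂).
U₁ − U₂ = (8.99×10⁹ N·m²/C²)(9.07×10⁻⁹ C)(-2.06×10⁻⁹ C)(1/0.749 − 1/0.623) = 4.54×10⁻⁸ J.
v = √(2·4.54×10⁻⁸/0.0250) = 1.90×10⁻³ m/s.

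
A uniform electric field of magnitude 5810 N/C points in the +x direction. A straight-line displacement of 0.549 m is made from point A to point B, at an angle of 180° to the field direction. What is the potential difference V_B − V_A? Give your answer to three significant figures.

3190 V

Only the component of displacement along E changes the potential: ΔV = −E·d·cosθ.
ΔV = −(5810 V/m)(0.549 m)cos180° = 3190 V.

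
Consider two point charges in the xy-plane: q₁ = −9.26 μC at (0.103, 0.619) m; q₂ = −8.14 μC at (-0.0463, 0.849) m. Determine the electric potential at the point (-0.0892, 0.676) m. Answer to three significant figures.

Electric potential is a scalar, so the contributions from each charge add algebraically: V = Σ kqᵢ/rᵢ.
Distances from the field point to each charge: r₁ = 0.200 m, r₂ = 0.178 m.
V = k[(-9.26×10⁻⁶)/(0.200) + (-8.14×10⁻⁶)/(0.178)] = -8.26×10⁵ V.

-8.26×10⁵ V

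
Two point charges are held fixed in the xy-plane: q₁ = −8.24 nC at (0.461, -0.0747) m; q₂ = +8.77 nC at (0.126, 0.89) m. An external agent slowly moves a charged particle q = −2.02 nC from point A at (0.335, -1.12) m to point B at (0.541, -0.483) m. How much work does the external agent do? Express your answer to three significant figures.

1.85×10⁻⁷ J

For quasistatic motion the external work equals the change in potential energy: W_ext = qΔV = q(V_B − V_A).
At A: distances to the source charges are 1.05 m, 2.02 m; V_A = Σ kqᵢ/rᵢ = -31.3 V.
At B: distances to the source charges are 0.416 m, 1.43 m; V_B = Σ kqᵢ/rᵢ = -123 V.
ΔV = V_B − V_A = -91.7 V.
W_ext = qΔV = (-2.02×10⁻⁹ C)(-91.7 V) = 1.85×10⁻⁷ J.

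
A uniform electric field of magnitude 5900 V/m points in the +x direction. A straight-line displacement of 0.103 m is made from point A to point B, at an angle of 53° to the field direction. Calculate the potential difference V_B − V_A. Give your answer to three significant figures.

Only the component of displacement along E changes the potential: ΔV = −E·d·cosθ.
ΔV = −(5900 V/m)(0.103 m)cos53° = -366 V.

-366 V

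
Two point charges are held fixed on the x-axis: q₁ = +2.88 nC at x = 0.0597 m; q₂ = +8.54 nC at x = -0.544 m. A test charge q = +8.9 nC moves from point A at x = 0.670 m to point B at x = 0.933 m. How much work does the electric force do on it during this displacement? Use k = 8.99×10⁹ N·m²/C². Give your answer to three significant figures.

2.14×10⁻⁷ J

The work done by the electric force is W_field = −ΔU = −q(V_B − V_A) = q(V_A − V_B).
At A: distances to the source charges are 0.610 m, 1.21 m; V_A = Σ kqᵢ/rᵢ = 106 V.
At B: distances to the source charges are 0.873 m, 1.48 m; V_B = Σ kqᵢ/rᵢ = 81.6 V.
ΔV = V_B − V_A = -24.0 V.
W_field = −qΔV = −(8.90×10⁻⁹ C)(-24.0 V) = 2.14×10⁻⁷ J.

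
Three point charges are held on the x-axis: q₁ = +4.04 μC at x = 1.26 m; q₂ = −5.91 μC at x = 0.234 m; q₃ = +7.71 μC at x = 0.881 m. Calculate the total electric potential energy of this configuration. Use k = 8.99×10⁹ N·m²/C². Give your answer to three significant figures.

-0.103 J

The assembly work is the sum of pairwise potential energies, U = Σ_{i<j} kqᵢqⱼ/rᵢⱼ.
Pair separations: r₁₂ = 1.03 m, r₁₃ = 0.379 m, r₂₃ = 0.647 m.
U = (-0.209) + (0.739) + (-0.633) = -0.103 J.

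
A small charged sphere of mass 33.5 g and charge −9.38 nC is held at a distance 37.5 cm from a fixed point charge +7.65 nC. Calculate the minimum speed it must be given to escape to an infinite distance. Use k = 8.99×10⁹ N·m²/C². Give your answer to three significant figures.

To just escape, total mechanical energy must reach zero at infinity: ½mv²_min + U = 0, so ½mv²_min = −U = |kQq|/r.
|U| = |kQq|/r = (8.99×10⁹ N·m²/C²)(7.65×10⁻⁹)(9.38×10⁻⁹)/(0.375) = 1.72×10⁻⁶ J.
v_min = √(2|U|/m) = √(2·1.72×10⁻⁶/0.0335) = 0.0101 m/s.

0.0101 m/s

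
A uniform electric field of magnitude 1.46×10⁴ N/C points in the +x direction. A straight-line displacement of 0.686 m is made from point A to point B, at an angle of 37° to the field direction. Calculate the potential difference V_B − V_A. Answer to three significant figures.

-8000 V

Only the component of displacement along E changes the potential: ΔV = −E·d·cosθ.
ΔV = −(1.46×10⁴ V/m)(0.686 m)cos37° = -8000 V.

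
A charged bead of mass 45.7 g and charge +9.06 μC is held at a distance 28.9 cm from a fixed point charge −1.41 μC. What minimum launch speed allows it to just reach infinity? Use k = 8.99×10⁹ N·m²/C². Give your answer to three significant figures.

To just escape, total mechanical energy must reach zero at infinity: ½mv²_min + U = 0, so ½mv²_min = −U = |kQq|/r.
|U| = |kQq|/r = (8.99×10⁹ N·m²/C²)(1.41×10⁻⁶)(9.06×10⁻⁶)/(0.289) = 0.397 J.
v_min = √(2|U|/m) = √(2·0.397/0.0457) = 4.17 m/s.

4.17 m/s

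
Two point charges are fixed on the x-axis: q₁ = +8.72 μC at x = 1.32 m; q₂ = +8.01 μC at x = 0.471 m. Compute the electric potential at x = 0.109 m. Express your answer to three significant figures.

Electric potential is a scalar, so the contributions from each charge add algebraically: V = Σ kqᵢ/rᵢ.
Distances from the field point to each charge: r₁ = 1.21 m, r₂ = 0.362 m.
V = k[(8.72×10⁻⁶)/(1.21) + (8.01×10⁻⁶)/(0.362)] = 2.64×10⁵ V.

2.64×10⁵ V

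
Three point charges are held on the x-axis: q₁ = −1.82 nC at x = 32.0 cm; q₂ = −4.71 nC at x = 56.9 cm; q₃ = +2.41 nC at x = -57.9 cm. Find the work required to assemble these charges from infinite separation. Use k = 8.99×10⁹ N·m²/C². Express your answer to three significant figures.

1.77×10⁻⁷ J

The work to assemble the configuration equals its total potential energy, U = Σ kqᵢqⱼ/rᵢⱼ over all pairs.
Pair separations: r₁₂ = 0.249 m, r₁₃ = 0.899 m, r₂₃ = 1.15 m.
U = (3.09×10⁻⁷) + (-4.39×10⁻⁸) + (-8.89×10⁻⁸) = 1.77×10⁻⁷ J.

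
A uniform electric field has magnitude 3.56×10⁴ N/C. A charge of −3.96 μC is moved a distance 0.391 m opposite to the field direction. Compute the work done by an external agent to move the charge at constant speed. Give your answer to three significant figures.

-0.0551 J

The potential change for a displacement 0.391 m opposite to the field direction is ΔV = +Ed = 1.39×10⁴ V.
W_ext = qΔV = -0.0551 J.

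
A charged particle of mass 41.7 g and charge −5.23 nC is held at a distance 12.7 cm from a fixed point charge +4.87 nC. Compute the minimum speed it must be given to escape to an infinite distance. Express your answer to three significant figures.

To just escape, total mechanical energy must reach zero at infinity: ½mv²_min + U = 0, so ½mv²_min = −U = |kQq|/r.
|U| = |kQq|/r = (8.99×10⁹ N·m²/C²)(4.87×10⁻⁹)(5.23×10⁻⁹)/(0.127) = 1.80×10⁻⁶ J.
v_min = √(2|U|/m) = √(2·1.80×10⁻⁶/0.0417) = 9.30×10⁻³ m/s.

9.30×10⁻³ m/s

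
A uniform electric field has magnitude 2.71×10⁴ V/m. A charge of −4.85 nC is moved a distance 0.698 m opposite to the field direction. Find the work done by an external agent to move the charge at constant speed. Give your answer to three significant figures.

The potential change for a displacement 0.698 m opposite to the field direction is ΔV = +Ed = 1.89×10⁴ V.
W_ext = qΔV = -9.17×10⁻⁵ J.

-9.17×10⁻⁵ J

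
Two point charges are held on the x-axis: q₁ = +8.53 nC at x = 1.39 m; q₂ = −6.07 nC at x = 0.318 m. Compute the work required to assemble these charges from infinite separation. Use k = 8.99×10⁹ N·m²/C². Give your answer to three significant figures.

-4.34×10⁻⁷ J

The work to assemble the configuration equals its total potential energy, U = Σ kqᵢqⱼ/rᵢⱼ over all pairs.
Pair separations: r₁₂ = 1.07 m.
U = (-4.34×10⁻⁷) = -4.34×10⁻⁷ J.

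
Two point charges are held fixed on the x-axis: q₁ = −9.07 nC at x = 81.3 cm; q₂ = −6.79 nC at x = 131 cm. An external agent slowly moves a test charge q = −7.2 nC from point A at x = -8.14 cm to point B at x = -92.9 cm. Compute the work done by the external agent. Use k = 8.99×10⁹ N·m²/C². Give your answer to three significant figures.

-4.39×10⁻⁷ J

For quasistatic motion the external work equals the change in potential energy: W_ext = qΔV = q(V_B − V_A).
At A: distances to the source charges are 0.894 m, 1.39 m; V_A = Σ kqᵢ/rᵢ = -135 V.
At B: distances to the source charges are 1.74 m, 2.24 m; V_B = Σ kqᵢ/rᵢ = -74.1 V.
ΔV = V_B − V_A = 61.0 V.
W_ext = qΔV = (-7.20×10⁻⁹ C)(61.0 V) = -4.39×10⁻⁷ J.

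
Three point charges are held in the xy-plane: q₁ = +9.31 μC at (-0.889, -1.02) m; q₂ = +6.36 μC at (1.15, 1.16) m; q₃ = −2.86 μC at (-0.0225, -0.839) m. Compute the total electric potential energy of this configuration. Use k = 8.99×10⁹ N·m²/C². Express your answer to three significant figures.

The work to assemble the configuration equals its total potential energy, U = Σ kqᵢqⱼ/rᵢⱼ over all pairs.
Pair separations: r₁₂ = 2.98 m, r₁₃ = 0.885 m, r₂₃ = 2.32 m.
U = (0.178) + (-0.270) + (-0.0706) = -0.163 J.

-0.163 J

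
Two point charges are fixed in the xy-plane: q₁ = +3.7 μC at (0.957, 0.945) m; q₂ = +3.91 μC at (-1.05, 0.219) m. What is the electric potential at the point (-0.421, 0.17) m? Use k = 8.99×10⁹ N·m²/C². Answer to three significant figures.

Electric potential is a scalar, so the contributions from each charge add algebraically: V = Σ kqᵢ/rᵢ.
Distances from the field point to each charge: r₁ = 1.58 m, r₂ = 0.631 m.
V = k[(3.70×10⁻⁶)/(1.58) + (3.91×10⁻⁶)/(0.631)] = 7.68×10⁴ V.

7.68×10⁴ V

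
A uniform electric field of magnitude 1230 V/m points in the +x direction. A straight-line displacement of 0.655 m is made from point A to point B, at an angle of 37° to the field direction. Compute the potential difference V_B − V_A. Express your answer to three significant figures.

-643 V

Only the component of displacement along E changes the potential: ΔV = −E·d·cosθ.
ΔV = −(1230 V/m)(0.655 m)cos37° = -643 V.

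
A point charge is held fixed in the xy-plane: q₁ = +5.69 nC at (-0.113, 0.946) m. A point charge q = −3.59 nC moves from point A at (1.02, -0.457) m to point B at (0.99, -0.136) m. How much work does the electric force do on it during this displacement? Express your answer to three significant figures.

The work done by the electric force is W_field = −ΔU = −q(V_B − V_A) = q(V_A − V_B).
At A: distance to the source charge is 1.80 m; V_A = kq₁/r = 28.4 V.
At B: distance to the source charge is 1.55 m; V_B = kq₁/r = 33.1 V.
ΔV = V_B − V_A = 4.74 V.
W_field = −qΔV = −(-3.59×10⁻⁹ C)(4.74 V) = 1.70×10⁻⁸ J.

1.70×10⁻⁸ J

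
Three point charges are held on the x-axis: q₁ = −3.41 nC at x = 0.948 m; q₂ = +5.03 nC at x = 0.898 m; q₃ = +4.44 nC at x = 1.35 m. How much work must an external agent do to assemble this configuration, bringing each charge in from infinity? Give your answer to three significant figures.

The work to assemble the configuration equals its total potential energy, U = Σ kqᵢqⱼ/rᵢⱼ over all pairs.
Pair separations: r₁₂ = 0.0500 m, r₁₃ = 0.402 m, r₂₃ = 0.452 m.
U = (-3.08×10⁻⁶) + (-3.39×10⁻⁷) + (4.44×10⁻⁷) = -2.98×10⁻⁶ J.

-2.98×10⁻⁶ J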